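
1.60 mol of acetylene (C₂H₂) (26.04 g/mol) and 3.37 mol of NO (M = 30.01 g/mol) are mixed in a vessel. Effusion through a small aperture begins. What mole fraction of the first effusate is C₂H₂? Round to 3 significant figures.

Rate_i ∝ x_i/√M_i (Graham's law weighted by mole fraction), so the effusate composition follows n_i/√M_i.
So x_C₂H₂ in the escaping gas = (n_C₂H₂/√M_C₂H₂) / Σ(n_i/√M_i)
= (1.60/√26.04) / (1.60/√26.04 + 3.37/√30.01) = 0.3135/(0.3135 + 0.6152) = 0.338.

0.338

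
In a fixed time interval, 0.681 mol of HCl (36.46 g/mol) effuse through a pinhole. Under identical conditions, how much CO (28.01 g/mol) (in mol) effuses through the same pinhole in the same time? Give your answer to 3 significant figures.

0.777 mol

Since effusion rate ∝ 1/√M, rate_CO/rate_HCl = √(M_HCl/M_CO) = √(36.46/28.01) = √1.302 = 1.141.
So the amount for CO is 0.681 × 1.141 = 0.777 mol.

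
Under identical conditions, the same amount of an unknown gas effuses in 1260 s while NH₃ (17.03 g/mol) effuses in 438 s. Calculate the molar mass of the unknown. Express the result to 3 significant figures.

141 g/mol

By Graham's law, t_X/t_NH₃ = √(M_X/M_NH₃).
1260/438 = 2.877 = √(M_X/17.03)
M_X = 17.03 × 2.877² = 17.03 × 8.275 = 141 g/mol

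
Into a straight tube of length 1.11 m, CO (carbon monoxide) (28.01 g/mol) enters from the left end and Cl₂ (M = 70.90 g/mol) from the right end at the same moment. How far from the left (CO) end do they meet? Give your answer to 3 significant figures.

In equal time, each gas travels a distance ∝ its rate ∝ 1/√M, so d_CO/d_Cl₂ = √(M_Cl₂/M_CO) = √(70.90/28.01) = 1.591.
With d_CO + d_Cl₂ = 1.11 m, d_Cl₂ = 1.11/(1 + 1.591) = 0.4284 m.
d_CO = 1.11 − 0.4284 = 0.682 m.

0.682 m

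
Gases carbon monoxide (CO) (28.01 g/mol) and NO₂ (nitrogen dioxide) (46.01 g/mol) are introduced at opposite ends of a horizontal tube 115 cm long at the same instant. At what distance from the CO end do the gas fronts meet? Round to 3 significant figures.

64.6 cm

Distances travelled in equal time are proportional to diffusion rates, so d_CO/d_NO₂ = √(M_NO₂/M_CO) = √(46.01/28.01) = 1.282.
With d_CO + d_NO₂ = 115 cm, d_NO₂ = 115/(1 + 1.282) = 50.40 cm.
d_CO = 115 − 50.40 = 64.6 cm.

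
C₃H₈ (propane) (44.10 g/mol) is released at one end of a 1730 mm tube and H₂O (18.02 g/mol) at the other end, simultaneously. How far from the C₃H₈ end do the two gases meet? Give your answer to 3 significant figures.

In equal time, each gas travels a distance ∝ its rate ∝ 1/√M, so d_C₃H₈/d_H₂O = √(M_H₂O/M_C₃H₈) = √(18.02/44.10) = 0.6392.
With d_C₃H₈ + d_H₂O = 1730 mm, d_H₂O = 1730/(1 + 0.6392) = 1055 mm.
d_C₃H₈ = 1730 − 1055 = 675 mm.

675 mm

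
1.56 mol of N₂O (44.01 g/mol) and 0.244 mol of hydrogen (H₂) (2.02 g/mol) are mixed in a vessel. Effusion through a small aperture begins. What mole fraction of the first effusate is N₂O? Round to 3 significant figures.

0.578

Each component's effusion rate ∝ (its partial pressure)·(1/√M) ∝ n_i/√M_i.
Mole fraction of N₂O in the effusate = (n_N₂O/√M_N₂O) / (n_N₂O/√M_N₂O + n_H₂/√M_H₂)
= (1.56/√44.01) / (1.56/√44.01 + 0.244/√2.02) = 0.2352/(0.2352 + 0.1717) = 0.578.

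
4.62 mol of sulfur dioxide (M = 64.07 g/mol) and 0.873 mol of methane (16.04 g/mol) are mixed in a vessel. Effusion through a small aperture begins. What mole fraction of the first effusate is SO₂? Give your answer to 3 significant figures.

0.726

Each component's effusion rate ∝ (its partial pressure)·(1/√M) ∝ n_i/√M_i.
So x_SO₂ in the escaping gas = (n_SO₂/√M_SO₂) / Σ(n_i/√M_i)
= (4.62/√64.07) / (4.62/√64.07 + 0.873/√16.04) = 0.5772/(0.5772 + 0.2180) = 0.726.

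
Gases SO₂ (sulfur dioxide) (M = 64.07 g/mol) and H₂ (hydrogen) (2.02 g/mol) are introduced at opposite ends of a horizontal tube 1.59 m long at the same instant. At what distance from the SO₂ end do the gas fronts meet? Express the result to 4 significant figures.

Graham's law gives d_SO₂/d_H₂ = rate_SO₂/rate_H₂ = √(M_H₂/M_SO₂) = √(2.02/64.07) = 0.1776.
With d_SO₂ + d_H₂ = 1.59 m, d_H₂ = 1.59/(1 + 0.1776) = 1.350 m.
d_SO₂ = 1.59 − 1.350 = 0.2398 m.

0.2398 m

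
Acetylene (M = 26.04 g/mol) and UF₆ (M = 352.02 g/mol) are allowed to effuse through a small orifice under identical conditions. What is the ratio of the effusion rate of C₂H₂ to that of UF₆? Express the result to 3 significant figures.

3.68

By Graham's law, rate_C₂H₂/rate_UF₆ = √(M_UF₆/M_C₂H₂) = √(352.02/26.04) = √13.52 = 3.68.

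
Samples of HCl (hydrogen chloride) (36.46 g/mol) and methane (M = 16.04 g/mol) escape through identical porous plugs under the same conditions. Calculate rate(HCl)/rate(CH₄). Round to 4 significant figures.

0.6633

Using Graham's law: rate_HCl/rate_CH₄ = √(M_CH₄/M_HCl) = √(16.04/36.46) = √0.4399 = 0.6633.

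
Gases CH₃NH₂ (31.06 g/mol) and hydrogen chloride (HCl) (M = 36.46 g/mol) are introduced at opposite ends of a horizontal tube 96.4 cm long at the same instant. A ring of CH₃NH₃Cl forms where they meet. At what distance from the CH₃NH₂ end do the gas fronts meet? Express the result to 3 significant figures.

In equal time, each gas travels a distance ∝ its rate ∝ 1/√M, so d_CH₃NH₂/d_HCl = √(M_HCl/M_CH₃NH₂) = √(36.46/31.06) = 1.083.
With d_CH₃NH₂ + d_HCl = 96.4 cm, d_HCl = 96.4/(1 + 1.083) = 46.27 cm.
d_CH₃NH₂ = 96.4 − 46.27 = 50.1 cm.

50.1 cm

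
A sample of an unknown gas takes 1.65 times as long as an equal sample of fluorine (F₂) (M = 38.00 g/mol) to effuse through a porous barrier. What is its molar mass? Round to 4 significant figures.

Since effusion rate ∝ 1/√M, t_X/t_F₂ = √(M_X/M_F₂).
1.65 = √(M_X/38.00)
M_X = 38.00 × 1.65² = 38.00 × 2.722 = 103.5 g/mol

103.5 g/mol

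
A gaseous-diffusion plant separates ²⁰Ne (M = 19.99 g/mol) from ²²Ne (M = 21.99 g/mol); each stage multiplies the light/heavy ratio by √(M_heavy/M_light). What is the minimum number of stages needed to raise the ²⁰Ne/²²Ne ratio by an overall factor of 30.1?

With α = √(21.99/19.99) per stage, ln α = ½ ln(1.10005) = 0.04768.
Need α^N ≥ 30.1 ⇒ N ≥ ln(30.1) / ln α = 3.405 / 0.04768 = 71.41.
Rounding up, N = 72 stages.

72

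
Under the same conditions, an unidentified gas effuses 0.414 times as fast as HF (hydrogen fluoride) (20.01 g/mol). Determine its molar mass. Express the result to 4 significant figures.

Graham's law gives rate_X/rate_HF = √(M_HF/M_X).
0.414 = √(20.01/M_X)
M_X = 20.01 / 0.414² = 20.01 / 0.1714 = 116.7 g/mol

116.7 g/mol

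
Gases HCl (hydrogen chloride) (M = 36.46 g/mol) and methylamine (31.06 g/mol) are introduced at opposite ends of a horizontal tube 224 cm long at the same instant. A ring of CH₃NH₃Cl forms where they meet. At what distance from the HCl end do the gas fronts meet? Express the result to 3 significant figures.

108 cm

In equal time, each gas travels a distance ∝ its rate ∝ 1/√M, so d_HCl/d_CH₃NH₂ = √(M_CH₃NH₂/M_HCl) = √(31.06/36.46) = 0.9230.
With d_HCl + d_CH₃NH₂ = 224 cm, d_CH₃NH₂ = 224/(1 + 0.9230) = 116.5 cm.
d_HCl = 224 − 116.5 = 108 cm.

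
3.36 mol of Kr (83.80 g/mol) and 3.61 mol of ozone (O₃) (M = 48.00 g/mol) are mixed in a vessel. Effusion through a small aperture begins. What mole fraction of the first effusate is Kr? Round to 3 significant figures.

Rate_i ∝ x_i/√M_i (Graham's law weighted by mole fraction), so the effusate composition follows n_i/√M_i.
So x_Kr in the escaping gas = (n_Kr/√M_Kr) / Σ(n_i/√M_i)
= (3.36/√83.80) / (3.36/√83.80 + 3.61/√48.00) = 0.3670/(0.3670 + 0.5211) = 0.413.

0.413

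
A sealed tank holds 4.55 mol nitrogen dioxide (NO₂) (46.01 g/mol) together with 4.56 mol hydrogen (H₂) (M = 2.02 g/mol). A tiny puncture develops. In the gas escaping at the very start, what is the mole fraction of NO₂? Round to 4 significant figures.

Effusion rate of each component ∝ n_i/√M_i (partial pressure × 1/√M).
So x_NO₂ in the escaping gas = (n_NO₂/√M_NO₂) / Σ(n_i/√M_i)
= (4.55/√46.01) / (4.55/√46.01 + 4.56/√2.02) = 0.6708/(0.6708 + 3.208) = 0.1729.

0.1729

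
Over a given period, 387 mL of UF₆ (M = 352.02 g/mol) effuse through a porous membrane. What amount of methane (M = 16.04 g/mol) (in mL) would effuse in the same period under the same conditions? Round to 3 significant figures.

Since effusion rate ∝ 1/√M, rate_CH₄/rate_UF₆ = √(M_UF₆/M_CH₄) = √(352.02/16.04) = √21.95 = 4.685.
So the volume for CH₄ is 387 × 4.685 = 1810 mL.

1810 mL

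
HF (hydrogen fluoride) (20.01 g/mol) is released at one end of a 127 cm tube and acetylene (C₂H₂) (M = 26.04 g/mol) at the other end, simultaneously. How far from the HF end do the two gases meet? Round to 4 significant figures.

67.68 cm

Graham's law gives d_HF/d_C₂H₂ = rate_HF/rate_C₂H₂ = √(M_C₂H₂/M_HF) = √(26.04/20.01) = 1.141.
With d_HF + d_C₂H₂ = 127 cm, d_C₂H₂ = 127/(1 + 1.141) = 59.32 cm.
d_HF = 127 − 59.32 = 67.68 cm.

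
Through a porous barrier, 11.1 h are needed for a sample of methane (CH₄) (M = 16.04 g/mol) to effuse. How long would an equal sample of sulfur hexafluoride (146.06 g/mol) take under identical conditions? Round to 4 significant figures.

Graham's law gives t_SF₆/t_CH₄ = √(M_SF₆/M_CH₄) = √(146.06/16.04) = √9.106 = 3.018.
So the time for SF₆ is 11.1 × 3.018 = 33.50 h.

33.50 h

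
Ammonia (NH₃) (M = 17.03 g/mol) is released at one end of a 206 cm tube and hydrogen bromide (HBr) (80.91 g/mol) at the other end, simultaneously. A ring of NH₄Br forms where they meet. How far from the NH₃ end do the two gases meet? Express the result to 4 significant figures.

141.2 cm

Distances travelled in equal time are proportional to diffusion rates, so d_NH₃/d_HBr = √(M_HBr/M_NH₃) = √(80.91/17.03) = 2.180.
With d_NH₃ + d_HBr = 206 cm, d_HBr = 206/(1 + 2.180) = 64.79 cm.
d_NH₃ = 206 − 64.79 = 141.2 cm.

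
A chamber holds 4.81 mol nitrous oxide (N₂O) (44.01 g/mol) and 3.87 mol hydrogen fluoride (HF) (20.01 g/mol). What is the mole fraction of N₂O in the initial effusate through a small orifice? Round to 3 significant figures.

The effusion rate of species i is ∝ p_i/√M_i ∝ n_i/√M_i.
Mole fraction of N₂O in the effusate = (n_N₂O/√M_N₂O) / (n_N₂O/√M_N₂O + n_HF/√M_HF)
= (4.81/√44.01) / (4.81/√44.01 + 3.87/√20.01) = 0.7251/(0.7251 + 0.8651) = 0.456.

0.456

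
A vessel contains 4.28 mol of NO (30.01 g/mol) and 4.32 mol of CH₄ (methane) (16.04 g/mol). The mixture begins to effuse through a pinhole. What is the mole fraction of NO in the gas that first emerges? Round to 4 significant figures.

The effusion rate of species i is ∝ p_i/√M_i ∝ n_i/√M_i.
Mole fraction of NO in the effusate = (n_NO/√M_NO) / (n_NO/√M_NO + n_CH₄/√M_CH₄)
= (4.28/√30.01) / (4.28/√30.01 + 4.32/√16.04) = 0.7813/(0.7813 + 1.079) = 0.4201.

0.4201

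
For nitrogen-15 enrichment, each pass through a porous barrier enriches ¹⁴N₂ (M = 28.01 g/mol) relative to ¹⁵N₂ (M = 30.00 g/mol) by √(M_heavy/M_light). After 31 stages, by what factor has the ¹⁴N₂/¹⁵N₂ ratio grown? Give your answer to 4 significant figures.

2.898

Overall factor = α^31 with α = √(30.00/28.01), i.e. (30.00/28.01)^(31/2).
= 1.07105^(31/2) = 2.898.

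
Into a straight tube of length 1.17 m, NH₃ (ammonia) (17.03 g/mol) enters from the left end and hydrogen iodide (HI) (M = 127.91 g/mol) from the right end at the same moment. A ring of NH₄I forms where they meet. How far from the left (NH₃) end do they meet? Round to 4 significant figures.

0.8572 m

In equal time, each gas travels a distance ∝ its rate ∝ 1/√M, so d_NH₃/d_HI = √(M_HI/M_NH₃) = √(127.91/17.03) = 2.741.
With d_NH₃ + d_HI = 1.17 m, d_HI = 1.17/(1 + 2.741) = 0.3128 m.
d_NH₃ = 1.17 − 0.3128 = 0.8572 m.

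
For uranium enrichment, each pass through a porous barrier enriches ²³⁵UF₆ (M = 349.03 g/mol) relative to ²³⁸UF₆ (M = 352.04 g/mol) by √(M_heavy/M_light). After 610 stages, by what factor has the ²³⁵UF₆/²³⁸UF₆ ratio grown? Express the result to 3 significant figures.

13.7

Each stage multiplies the ratio by α = √(352.04/349.03), so after 610 stages the overall factor is α^610 = (352.04/349.03)^(610/2).
= 1.00862^305 = 13.7.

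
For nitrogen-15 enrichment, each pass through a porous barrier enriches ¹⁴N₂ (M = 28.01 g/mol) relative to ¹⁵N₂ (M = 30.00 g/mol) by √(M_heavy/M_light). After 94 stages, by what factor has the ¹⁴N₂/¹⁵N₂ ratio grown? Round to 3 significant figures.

25.2

Overall factor = α^94 with α = √(30.00/28.01), i.e. (30.00/28.01)^(94/2).
= 1.07105^47 = 25.2.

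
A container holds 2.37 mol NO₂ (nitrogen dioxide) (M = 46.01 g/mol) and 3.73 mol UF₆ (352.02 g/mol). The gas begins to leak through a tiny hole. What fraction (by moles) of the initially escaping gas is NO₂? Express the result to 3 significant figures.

0.637

The effusion rate of species i is ∝ p_i/√M_i ∝ n_i/√M_i.
x_NO₂(eff) = (n_NO₂/√M_NO₂) / (n_NO₂/√M_NO₂ + n_UF₆/√M_UF₆)
= (2.37/√46.01) / (2.37/√46.01 + 3.73/√352.02) = 0.3494/(0.3494 + 0.1988) = 0.637.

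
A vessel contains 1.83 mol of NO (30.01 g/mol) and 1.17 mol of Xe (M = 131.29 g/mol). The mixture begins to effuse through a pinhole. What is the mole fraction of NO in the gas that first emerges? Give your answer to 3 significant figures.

0.766

Rate_i ∝ x_i/√M_i (Graham's law weighted by mole fraction), so the effusate composition follows n_i/√M_i.
So x_NO in the escaping gas = (n_NO/√M_NO) / Σ(n_i/√M_i)
= (1.83/√30.01) / (1.83/√30.01 + 1.17/√131.29) = 0.3341/(0.3341 + 0.1021) = 0.766.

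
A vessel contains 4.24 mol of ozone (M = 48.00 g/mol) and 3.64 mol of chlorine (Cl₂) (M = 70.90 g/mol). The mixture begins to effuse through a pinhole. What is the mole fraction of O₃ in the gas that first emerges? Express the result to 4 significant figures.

Rate_i ∝ x_i/√M_i (Graham's law weighted by mole fraction), so the effusate composition follows n_i/√M_i.
Mole fraction of O₃ in the effusate = (n_O₃/√M_O₃) / (n_O₃/√M_O₃ + n_Cl₂/√M_Cl₂)
= (4.24/√48.00) / (4.24/√48.00 + 3.64/√70.90) = 0.6120/(0.6120 + 0.4323) = 0.5860.

0.5860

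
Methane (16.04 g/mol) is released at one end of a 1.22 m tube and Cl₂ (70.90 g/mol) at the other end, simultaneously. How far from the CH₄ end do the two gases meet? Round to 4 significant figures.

In equal time, each gas travels a distance ∝ its rate ∝ 1/√M, so d_CH₄/d_Cl₂ = √(M_Cl₂/M_CH₄) = √(70.90/16.04) = 2.102.
With d_CH₄ + d_Cl₂ = 1.22 m, d_Cl₂ = 1.22/(1 + 2.102) = 0.3932 m.
d_CH₄ = 1.22 − 0.3932 = 0.8268 m.

0.8268 m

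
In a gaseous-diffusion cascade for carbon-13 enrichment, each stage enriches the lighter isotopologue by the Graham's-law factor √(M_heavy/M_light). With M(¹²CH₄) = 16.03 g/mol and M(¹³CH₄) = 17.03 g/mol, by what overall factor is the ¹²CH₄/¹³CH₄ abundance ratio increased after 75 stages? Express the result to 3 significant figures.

After 75 stages the ratio has grown by (√(17.03/16.03))^75 = (17.03/16.03)^(75/2).
= 1.06238^(75/2) = 9.67.

9.67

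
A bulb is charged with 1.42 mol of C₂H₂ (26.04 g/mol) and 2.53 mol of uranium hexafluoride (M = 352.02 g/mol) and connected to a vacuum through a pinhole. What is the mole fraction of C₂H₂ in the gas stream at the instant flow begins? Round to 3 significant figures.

0.674

Effusion rate of each component ∝ n_i/√M_i (partial pressure × 1/√M).
Mole fraction of C₂H₂ in the effusate = (n_C₂H₂/√M_C₂H₂) / (n_C₂H₂/√M_C₂H₂ + n_UF₆/√M_UF₆)
= (1.42/√26.04) / (1.42/√26.04 + 2.53/√352.02) = 0.2783/(0.2783 + 0.1348) = 0.674.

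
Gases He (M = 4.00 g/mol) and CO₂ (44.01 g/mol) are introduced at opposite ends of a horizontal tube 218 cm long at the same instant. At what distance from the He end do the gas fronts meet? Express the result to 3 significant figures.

168 cm

Graham's law gives d_He/d_CO₂ = rate_He/rate_CO₂ = √(M_CO₂/M_He) = √(44.01/4.00) = 3.317.
With d_He + d_CO₂ = 218 cm, d_CO₂ = 218/(1 + 3.317) = 50.50 cm.
d_He = 218 − 50.50 = 168 cm.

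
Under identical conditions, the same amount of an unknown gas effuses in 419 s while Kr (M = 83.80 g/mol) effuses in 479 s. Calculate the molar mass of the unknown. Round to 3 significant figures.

By Graham's law, t_X/t_Kr = √(M_X/M_Kr).
419/479 = 0.8747 = √(M_X/83.80)
M_X = 83.80 × 0.8747² = 83.80 × 0.7652 = 64.1 g/mol

64.1 g/mol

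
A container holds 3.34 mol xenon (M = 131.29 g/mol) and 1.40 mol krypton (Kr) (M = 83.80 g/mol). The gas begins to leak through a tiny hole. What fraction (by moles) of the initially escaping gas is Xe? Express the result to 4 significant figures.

Effusion rate of each component ∝ n_i/√M_i (partial pressure × 1/√M).
So x_Xe in the escaping gas = (n_Xe/√M_Xe) / Σ(n_i/√M_i)
= (3.34/√131.29) / (3.34/√131.29 + 1.40/√83.80) = 0.2915/(0.2915 + 0.1529) = 0.6559.

0.6559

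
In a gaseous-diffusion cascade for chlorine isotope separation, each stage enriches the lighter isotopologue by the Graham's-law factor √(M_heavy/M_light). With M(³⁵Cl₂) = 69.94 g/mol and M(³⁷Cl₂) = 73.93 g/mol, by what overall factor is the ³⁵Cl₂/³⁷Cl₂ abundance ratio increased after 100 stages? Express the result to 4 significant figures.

16.02

After 100 stages the ratio has grown by (√(73.93/69.94))^100 = (73.93/69.94)^(100/2).
= 1.05705^50 = 16.02.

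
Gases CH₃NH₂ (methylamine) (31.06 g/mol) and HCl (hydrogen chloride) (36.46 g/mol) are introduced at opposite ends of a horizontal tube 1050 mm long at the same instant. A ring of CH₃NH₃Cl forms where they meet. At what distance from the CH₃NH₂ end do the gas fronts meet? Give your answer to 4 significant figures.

In equal time, each gas travels a distance ∝ its rate ∝ 1/√M, so d_CH₃NH₂/d_HCl = √(M_HCl/M_CH₃NH₂) = √(36.46/31.06) = 1.083.
With d_CH₃NH₂ + d_HCl = 1050 mm, d_HCl = 1050/(1 + 1.083) = 504.0 mm.
d_CH₃NH₂ = 1050 − 504.0 = 546.0 mm.

546.0 mm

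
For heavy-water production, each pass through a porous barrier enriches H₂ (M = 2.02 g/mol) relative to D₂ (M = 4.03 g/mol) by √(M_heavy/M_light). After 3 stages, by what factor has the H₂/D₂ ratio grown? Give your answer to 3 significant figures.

2.82

Overall factor = α^3 with α = √(4.03/2.02), i.e. (4.03/2.02)^(3/2).
= 1.99505^(3/2) = 2.82.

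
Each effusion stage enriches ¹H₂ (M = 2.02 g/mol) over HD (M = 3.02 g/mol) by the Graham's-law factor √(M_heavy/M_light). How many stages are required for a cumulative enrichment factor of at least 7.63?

Single-stage factor α = √(3.02/2.02), so ln α = ½ ln(1.49505) = 0.2011.
Need α^N ≥ 7.63 ⇒ N ≥ ln(7.63) / ln α = 2.032 / 0.2011 = 10.11.
Minimum whole number of stages: N = 11.

11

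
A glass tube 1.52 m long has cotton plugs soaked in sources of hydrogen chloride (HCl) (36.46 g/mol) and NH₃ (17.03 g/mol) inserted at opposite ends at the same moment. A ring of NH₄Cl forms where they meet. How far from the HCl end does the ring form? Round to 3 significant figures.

0.617 m

Graham's law gives d_HCl/d_NH₃ = rate_HCl/rate_NH₃ = √(M_NH₃/M_HCl) = √(17.03/36.46) = 0.6834.
With d_HCl + d_NH₃ = 1.52 m, d_NH₃ = 1.52/(1 + 0.6834) = 0.9029 m.
d_HCl = 1.52 − 0.9029 = 0.617 m.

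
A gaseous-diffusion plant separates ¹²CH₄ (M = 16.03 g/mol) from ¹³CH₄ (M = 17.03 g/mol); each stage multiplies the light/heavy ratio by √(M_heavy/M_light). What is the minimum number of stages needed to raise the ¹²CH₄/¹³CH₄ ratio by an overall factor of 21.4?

Single-stage factor α = √(17.03/16.03), so ln α = ½ ln(1.06238) = 0.03026.
Need α^N ≥ 21.4 ⇒ N ≥ ln(21.4) / ln α = 3.063 / 0.03026 = 101.24.
So at least 102 stages are needed.

102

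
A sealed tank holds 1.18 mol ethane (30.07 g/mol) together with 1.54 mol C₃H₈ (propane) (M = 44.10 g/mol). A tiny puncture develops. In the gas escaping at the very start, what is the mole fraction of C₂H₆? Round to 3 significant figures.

0.481

Effusion rate of each component ∝ n_i/√M_i (partial pressure × 1/√M).
So x_C₂H₆ in the escaping gas = (n_C₂H₆/√M_C₂H₆) / Σ(n_i/√M_i)
= (1.18/√30.07) / (1.18/√30.07 + 1.54/√44.10) = 0.2152/(0.2152 + 0.2319) = 0.481.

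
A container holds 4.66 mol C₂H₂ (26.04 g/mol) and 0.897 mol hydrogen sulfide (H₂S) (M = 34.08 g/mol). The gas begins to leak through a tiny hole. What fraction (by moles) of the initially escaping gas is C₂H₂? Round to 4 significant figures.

0.8560

Rate_i ∝ x_i/√M_i (Graham's law weighted by mole fraction), so the effusate composition follows n_i/√M_i.
So x_C₂H₂ in the escaping gas = (n_C₂H₂/√M_C₂H₂) / Σ(n_i/√M_i)
= (4.66/√26.04) / (4.66/√26.04 + 0.897/√34.08) = 0.9132/(0.9132 + 0.1537) = 0.8560.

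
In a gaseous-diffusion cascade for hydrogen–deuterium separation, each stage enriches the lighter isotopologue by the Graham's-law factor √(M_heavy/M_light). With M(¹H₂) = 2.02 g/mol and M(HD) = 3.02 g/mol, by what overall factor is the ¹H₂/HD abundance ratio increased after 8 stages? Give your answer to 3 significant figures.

Each stage multiplies the ratio by α = √(3.02/2.02), so after 8 stages the overall factor is α^8 = (3.02/2.02)^(8/2).
= 1.49505^4 = 5.00.

5.00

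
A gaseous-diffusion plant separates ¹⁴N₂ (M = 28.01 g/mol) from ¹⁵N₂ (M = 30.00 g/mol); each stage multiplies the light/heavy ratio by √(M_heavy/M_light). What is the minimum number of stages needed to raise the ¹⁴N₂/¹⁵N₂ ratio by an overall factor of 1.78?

17

Single-stage factor α = √(30.00/28.01), so ln α = ½ ln(1.07105) = 0.03432.
Need α^N ≥ 1.78 ⇒ N ≥ ln(1.78) / ln α = 0.5766 / 0.03432 = 16.80.
Minimum whole number of stages: N = 17.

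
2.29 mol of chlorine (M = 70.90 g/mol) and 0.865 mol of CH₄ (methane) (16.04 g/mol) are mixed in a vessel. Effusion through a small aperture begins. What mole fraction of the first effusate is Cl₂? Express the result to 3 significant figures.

Rate_i ∝ x_i/√M_i (Graham's law weighted by mole fraction), so the effusate composition follows n_i/√M_i.
So x_Cl₂ in the escaping gas = (n_Cl₂/√M_Cl₂) / Σ(n_i/√M_i)
= (2.29/√70.90) / (2.29/√70.90 + 0.865/√16.04) = 0.2720/(0.2720 + 0.2160) = 0.557.

0.557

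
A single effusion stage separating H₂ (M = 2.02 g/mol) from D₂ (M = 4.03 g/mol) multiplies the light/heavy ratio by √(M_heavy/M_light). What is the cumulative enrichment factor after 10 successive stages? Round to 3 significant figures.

31.6

The single-stage factor is √(M_heavy/M_light), so 10 stages give [√(4.03/2.02)]^10 = (4.03/2.02)^(10/2).
= 1.99505^5 = 31.6.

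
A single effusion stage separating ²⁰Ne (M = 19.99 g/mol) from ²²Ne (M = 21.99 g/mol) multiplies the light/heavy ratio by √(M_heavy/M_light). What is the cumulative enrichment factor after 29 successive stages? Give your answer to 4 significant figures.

3.985

The single-stage factor is √(M_heavy/M_light), so 29 stages give [√(21.99/19.99)]^29 = (21.99/19.99)^(29/2).
= 1.10005^(29/2) = 3.985.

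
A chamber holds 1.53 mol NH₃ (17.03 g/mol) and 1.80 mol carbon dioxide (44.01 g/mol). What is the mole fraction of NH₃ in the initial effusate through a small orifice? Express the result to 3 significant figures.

Each component's effusion rate ∝ (its partial pressure)·(1/√M) ∝ n_i/√M_i.
So x_NH₃ in the escaping gas = (n_NH₃/√M_NH₃) / Σ(n_i/√M_i)
= (1.53/√17.03) / (1.53/√17.03 + 1.80/√44.01) = 0.3708/(0.3708 + 0.2713) = 0.577.

0.577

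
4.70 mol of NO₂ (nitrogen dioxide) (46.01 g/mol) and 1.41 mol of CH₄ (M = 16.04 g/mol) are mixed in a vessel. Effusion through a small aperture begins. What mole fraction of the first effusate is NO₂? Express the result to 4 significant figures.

0.6631

Each component's effusion rate ∝ (its partial pressure)·(1/√M) ∝ n_i/√M_i.
So x_NO₂ in the escaping gas = (n_NO₂/√M_NO₂) / Σ(n_i/√M_i)
= (4.70/√46.01) / (4.70/√46.01 + 1.41/√16.04) = 0.6929/(0.6929 + 0.3521) = 0.6631.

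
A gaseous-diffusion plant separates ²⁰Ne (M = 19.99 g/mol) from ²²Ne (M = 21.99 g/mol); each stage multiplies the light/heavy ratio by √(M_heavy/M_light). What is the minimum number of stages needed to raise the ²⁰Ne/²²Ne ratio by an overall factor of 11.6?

Single-stage factor α = √(21.99/19.99), so ln α = ½ ln(1.10005) = 0.04768.
Need α^N ≥ 11.6 ⇒ N ≥ ln(11.6) / ln α = 2.451 / 0.04768 = 51.41.
So at least 52 stages are needed.

52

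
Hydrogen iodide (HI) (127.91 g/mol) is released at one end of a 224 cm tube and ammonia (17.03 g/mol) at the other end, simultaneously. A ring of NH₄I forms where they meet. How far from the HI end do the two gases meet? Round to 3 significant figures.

Distances travelled in equal time are proportional to diffusion rates, so d_HI/d_NH₃ = √(M_NH₃/M_HI) = √(17.03/127.91) = 0.3649.
With d_HI + d_NH₃ = 224 cm, d_NH₃ = 224/(1 + 0.3649) = 164.1 cm.
d_HI = 224 − 164.1 = 59.9 cm.

59.9 cm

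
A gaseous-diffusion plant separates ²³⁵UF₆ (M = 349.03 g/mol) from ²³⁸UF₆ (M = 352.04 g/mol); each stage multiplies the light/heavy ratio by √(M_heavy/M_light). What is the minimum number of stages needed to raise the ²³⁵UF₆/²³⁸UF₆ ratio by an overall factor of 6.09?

With α = √(352.04/349.03) per stage, ln α = ½ ln(1.00862) = 0.004293.
Need α^N ≥ 6.09 ⇒ N ≥ ln(6.09) / ln α = 1.807 / 0.004293 = 420.79.
Rounding up, N = 421 stages.

421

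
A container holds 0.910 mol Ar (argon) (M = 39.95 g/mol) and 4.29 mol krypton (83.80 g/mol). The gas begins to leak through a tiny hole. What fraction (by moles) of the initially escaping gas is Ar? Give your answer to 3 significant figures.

0.235

Rate_i ∝ x_i/√M_i (Graham's law weighted by mole fraction), so the effusate composition follows n_i/√M_i.
So x_Ar in the escaping gas = (n_Ar/√M_Ar) / Σ(n_i/√M_i)
= (0.910/√39.95) / (0.910/√39.95 + 4.29/√83.80) = 0.1440/(0.1440 + 0.4686) = 0.235.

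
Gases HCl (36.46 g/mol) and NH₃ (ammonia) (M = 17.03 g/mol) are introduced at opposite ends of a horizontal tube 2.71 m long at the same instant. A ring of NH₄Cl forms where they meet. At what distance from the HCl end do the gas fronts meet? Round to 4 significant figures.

1.100 m

The fronts meet when d_HCl + d_NH₃ = L with d_HCl/d_NH₃ = √(M_NH₃/M_HCl) (Graham's law). Here √(M_NH₃/M_HCl) = √(17.03/36.46) = 0.6834.
With d_HCl + d_NH₃ = 2.71 m, d_NH₃ = 2.71/(1 + 0.6834) = 1.610 m.
d_HCl = 2.71 − 1.610 = 1.100 m.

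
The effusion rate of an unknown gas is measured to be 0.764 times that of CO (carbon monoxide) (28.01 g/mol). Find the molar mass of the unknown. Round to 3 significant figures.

48.0 g/mol

Graham's law gives rate_X/rate_CO = √(M_CO/M_X).
0.764 = √(28.01/M_X)
M_X = 28.01 / 0.764² = 28.01 / 0.5837 = 48.0 g/mol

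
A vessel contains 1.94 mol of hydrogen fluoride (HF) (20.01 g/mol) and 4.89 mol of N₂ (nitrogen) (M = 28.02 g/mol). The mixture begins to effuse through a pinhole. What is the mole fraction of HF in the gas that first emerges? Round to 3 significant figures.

The effusion rate of species i is ∝ p_i/√M_i ∝ n_i/√M_i.
Mole fraction of HF in the effusate = (n_HF/√M_HF) / (n_HF/√M_HF + n_N₂/√M_N₂)
= (1.94/√20.01) / (1.94/√20.01 + 4.89/√28.02) = 0.4337/(0.4337 + 0.9238) = 0.319.

0.319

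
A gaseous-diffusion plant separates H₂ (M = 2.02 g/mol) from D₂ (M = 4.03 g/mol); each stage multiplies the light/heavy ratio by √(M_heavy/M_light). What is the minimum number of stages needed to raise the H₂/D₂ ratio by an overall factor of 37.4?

Single-stage factor α = √(4.03/2.02), so ln α = ½ ln(1.99505) = 0.3453.
Need α^N ≥ 37.4 ⇒ N ≥ ln(37.4) / ln α = 3.622 / 0.3453 = 10.49.
Minimum whole number of stages: N = 11.

11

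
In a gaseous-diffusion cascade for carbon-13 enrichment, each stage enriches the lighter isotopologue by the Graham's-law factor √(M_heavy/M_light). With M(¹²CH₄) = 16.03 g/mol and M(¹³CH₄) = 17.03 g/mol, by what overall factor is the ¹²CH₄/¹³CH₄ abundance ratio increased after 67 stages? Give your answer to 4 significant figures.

7.593

Overall factor = α^67 with α = √(17.03/16.03), i.e. (17.03/16.03)^(67/2).
= 1.06238^(67/2) = 7.593.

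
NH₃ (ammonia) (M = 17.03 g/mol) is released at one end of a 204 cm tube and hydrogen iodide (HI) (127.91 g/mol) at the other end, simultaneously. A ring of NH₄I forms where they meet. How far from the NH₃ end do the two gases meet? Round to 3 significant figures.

Distances travelled in equal time are proportional to diffusion rates, so d_NH₃/d_HI = √(M_HI/M_NH₃) = √(127.91/17.03) = 2.741.
With d_NH₃ + d_HI = 204 cm, d_HI = 204/(1 + 2.741) = 54.54 cm.
d_NH₃ = 204 − 54.54 = 149 cm.

149 cm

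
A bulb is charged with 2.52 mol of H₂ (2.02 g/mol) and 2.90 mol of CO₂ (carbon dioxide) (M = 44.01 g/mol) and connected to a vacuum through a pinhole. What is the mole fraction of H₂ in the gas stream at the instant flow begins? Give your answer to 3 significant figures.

0.802

Effusion rate of each component ∝ n_i/√M_i (partial pressure × 1/√M).
Mole fraction of H₂ in the effusate = (n_H₂/√M_H₂) / (n_H₂/√M_H₂ + n_CO₂/√M_CO₂)
= (2.52/√2.02) / (2.52/√2.02 + 2.90/√44.01) = 1.773/(1.773 + 0.4371) = 0.802.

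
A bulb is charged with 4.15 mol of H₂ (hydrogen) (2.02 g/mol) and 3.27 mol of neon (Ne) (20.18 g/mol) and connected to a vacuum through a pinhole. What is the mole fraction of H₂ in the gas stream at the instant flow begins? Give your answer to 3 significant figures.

0.800

Effusion rate of each component ∝ n_i/√M_i (partial pressure × 1/√M).
So x_H₂ in the escaping gas = (n_H₂/√M_H₂) / Σ(n_i/√M_i)
= (4.15/√2.02) / (4.15/√2.02 + 3.27/√20.18) = 2.920/(2.920 + 0.7279) = 0.800.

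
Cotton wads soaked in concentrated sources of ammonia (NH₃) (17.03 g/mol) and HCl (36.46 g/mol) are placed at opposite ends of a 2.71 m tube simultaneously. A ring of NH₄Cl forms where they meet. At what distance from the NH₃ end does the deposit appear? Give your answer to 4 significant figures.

1.610 m

The fronts meet when d_NH₃ + d_HCl = L with d_NH₃/d_HCl = √(M_HCl/M_NH₃) (Graham's law). Here √(M_HCl/M_NH₃) = √(36.46/17.03) = 1.463.
With d_NH₃ + d_HCl = 2.71 m, d_HCl = 2.71/(1 + 1.463) = 1.100 m.
d_NH₃ = 2.71 − 1.100 = 1.610 m.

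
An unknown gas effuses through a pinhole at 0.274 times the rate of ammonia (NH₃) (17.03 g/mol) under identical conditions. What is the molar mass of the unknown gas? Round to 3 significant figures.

By Graham's law, rate_X/rate_NH₃ = √(M_NH₃/M_X).
0.274 = √(17.03/M_X)
M_X = 17.03 / 0.274² = 17.03 / 0.07508 = 227 g/mol

227 g/mol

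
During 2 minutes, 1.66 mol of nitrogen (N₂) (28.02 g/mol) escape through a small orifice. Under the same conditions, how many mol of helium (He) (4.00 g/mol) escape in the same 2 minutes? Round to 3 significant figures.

4.39 mol

From Graham's law, rate_He/rate_N₂ = √(M_N₂/M_He) = √(28.02/4.00) = √7.005 = 2.647.
So the amount for He is 1.66 × 2.647 = 4.39 mol.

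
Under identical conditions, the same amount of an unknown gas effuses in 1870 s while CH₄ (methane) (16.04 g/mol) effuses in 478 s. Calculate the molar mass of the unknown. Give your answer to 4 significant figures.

245.5 g/mol

Since effusion rate ∝ 1/√M, t_X/t_CH₄ = √(M_X/M_CH₄).
1870/478 = 3.912 = √(M_X/16.04)
M_X = 16.04 × 3.912² = 16.04 × 15.30 = 245.5 g/mol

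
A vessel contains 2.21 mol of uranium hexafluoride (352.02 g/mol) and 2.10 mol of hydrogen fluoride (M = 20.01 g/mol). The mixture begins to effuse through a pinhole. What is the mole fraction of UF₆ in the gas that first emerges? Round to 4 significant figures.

The effusion rate of species i is ∝ p_i/√M_i ∝ n_i/√M_i.
x_UF₆(eff) = (n_UF₆/√M_UF₆) / (n_UF₆/√M_UF₆ + n_HF/√M_HF)
= (2.21/√352.02) / (2.21/√352.02 + 2.10/√20.01) = 0.1178/(0.1178 + 0.4695) = 0.2006.

0.2006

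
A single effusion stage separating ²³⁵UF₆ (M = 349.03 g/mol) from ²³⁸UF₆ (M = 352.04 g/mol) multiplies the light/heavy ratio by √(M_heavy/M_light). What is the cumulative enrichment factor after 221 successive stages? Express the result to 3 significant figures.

2.58

After 221 stages the ratio has grown by (√(352.04/349.03))^221 = (352.04/349.03)^(221/2).
= 1.00862^(221/2) = 2.58.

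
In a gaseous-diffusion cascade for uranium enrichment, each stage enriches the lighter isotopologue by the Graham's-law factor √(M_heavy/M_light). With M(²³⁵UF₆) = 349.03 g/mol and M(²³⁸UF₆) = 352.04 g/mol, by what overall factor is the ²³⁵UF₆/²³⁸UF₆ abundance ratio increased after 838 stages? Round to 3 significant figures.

36.5

Overall factor = α^838 with α = √(352.04/349.03), i.e. (352.04/349.03)^(838/2).
= 1.00862^419 = 36.5.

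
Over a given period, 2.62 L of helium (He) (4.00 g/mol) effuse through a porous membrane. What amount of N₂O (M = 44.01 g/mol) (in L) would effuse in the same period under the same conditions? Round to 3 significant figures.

Using Graham's law: rate_N₂O/rate_He = √(M_He/M_N₂O) = √(4.00/44.01) = √0.09089 = 0.3015.
So the volume for N₂O is 2.62 × 0.3015 = 0.790 L.

0.790 L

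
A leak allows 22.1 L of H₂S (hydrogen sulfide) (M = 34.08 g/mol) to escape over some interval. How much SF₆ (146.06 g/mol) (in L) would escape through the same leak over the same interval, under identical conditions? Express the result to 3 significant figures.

10.7 L

Using Graham's law: rate_SF₆/rate_H₂S = √(M_H₂S/M_SF₆) = √(34.08/146.06) = √0.2333 = 0.4830.
So the volume for SF₆ is 22.1 × 0.4830 = 10.7 L.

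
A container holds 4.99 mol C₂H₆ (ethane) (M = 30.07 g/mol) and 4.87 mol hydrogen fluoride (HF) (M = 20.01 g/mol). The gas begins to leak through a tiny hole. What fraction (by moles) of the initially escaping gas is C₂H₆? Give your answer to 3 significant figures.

Each component's effusion rate ∝ (its partial pressure)·(1/√M) ∝ n_i/√M_i.
x_C₂H₆(eff) = (n_C₂H₆/√M_C₂H₆) / (n_C₂H₆/√M_C₂H₆ + n_HF/√M_HF)
= (4.99/√30.07) / (4.99/√30.07 + 4.87/√20.01) = 0.9100/(0.9100 + 1.089) = 0.455.

0.455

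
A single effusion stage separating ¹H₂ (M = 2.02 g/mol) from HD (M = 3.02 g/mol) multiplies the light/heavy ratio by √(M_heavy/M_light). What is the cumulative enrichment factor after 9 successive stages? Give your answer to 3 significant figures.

6.11

After 9 stages the ratio has grown by (√(3.02/2.02))^9 = (3.02/2.02)^(9/2).
= 1.49505^(9/2) = 6.11.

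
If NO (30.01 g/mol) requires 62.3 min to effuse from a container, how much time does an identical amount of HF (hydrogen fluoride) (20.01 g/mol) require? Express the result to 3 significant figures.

50.9 min

Graham's law gives t_HF/t_NO = √(M_HF/M_NO) = √(20.01/30.01) = √0.6668 = 0.8166.
So the time for HF is 62.3 × 0.8166 = 50.9 min.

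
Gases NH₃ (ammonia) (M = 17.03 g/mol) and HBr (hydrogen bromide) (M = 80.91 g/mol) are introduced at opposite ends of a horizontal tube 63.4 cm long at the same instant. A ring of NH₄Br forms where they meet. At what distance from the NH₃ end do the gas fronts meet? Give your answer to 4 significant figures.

Graham's law gives d_NH₃/d_HBr = rate_NH₃/rate_HBr = √(M_HBr/M_NH₃) = √(80.91/17.03) = 2.180.
With d_NH₃ + d_HBr = 63.4 cm, d_HBr = 63.4/(1 + 2.180) = 19.94 cm.
d_NH₃ = 63.4 − 19.94 = 43.46 cm.

43.46 cm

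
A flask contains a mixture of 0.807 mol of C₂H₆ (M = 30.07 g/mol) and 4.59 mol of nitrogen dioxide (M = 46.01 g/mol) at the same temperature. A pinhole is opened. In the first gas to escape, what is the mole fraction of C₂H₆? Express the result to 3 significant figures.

0.179

Each component's effusion rate ∝ (its partial pressure)·(1/√M) ∝ n_i/√M_i.
So x_C₂H₆ in the escaping gas = (n_C₂H₆/√M_C₂H₆) / Σ(n_i/√M_i)
= (0.807/√30.07) / (0.807/√30.07 + 4.59/√46.01) = 0.1472/(0.1472 + 0.6767) = 0.179.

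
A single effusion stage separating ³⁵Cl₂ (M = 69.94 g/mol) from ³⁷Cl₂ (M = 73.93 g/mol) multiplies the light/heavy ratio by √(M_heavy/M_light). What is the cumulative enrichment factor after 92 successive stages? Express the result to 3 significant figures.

12.8

The single-stage factor is √(M_heavy/M_light), so 92 stages give [√(73.93/69.94)]^92 = (73.93/69.94)^(92/2).
= 1.05705^46 = 12.8.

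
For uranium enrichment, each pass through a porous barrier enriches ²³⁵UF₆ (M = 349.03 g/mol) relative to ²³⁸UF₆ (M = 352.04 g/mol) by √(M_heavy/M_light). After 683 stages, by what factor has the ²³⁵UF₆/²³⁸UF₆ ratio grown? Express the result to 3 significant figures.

18.8

The single-stage factor is √(M_heavy/M_light), so 683 stages give [√(352.04/349.03)]^683 = (352.04/349.03)^(683/2).
= 1.00862^(683/2) = 18.8.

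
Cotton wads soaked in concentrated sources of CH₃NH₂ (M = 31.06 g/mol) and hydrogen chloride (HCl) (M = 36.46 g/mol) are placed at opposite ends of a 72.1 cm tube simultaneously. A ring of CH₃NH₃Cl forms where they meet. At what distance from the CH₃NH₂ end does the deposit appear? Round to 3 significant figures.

In equal time, each gas travels a distance ∝ its rate ∝ 1/√M, so d_CH₃NH₂/d_HCl = √(M_HCl/M_CH₃NH₂) = √(36.46/31.06) = 1.083.
With d_CH₃NH₂ + d_HCl = 72.1 cm, d_HCl = 72.1/(1 + 1.083) = 34.61 cm.
d_CH₃NH₂ = 72.1 − 34.61 = 37.5 cm.

37.5 cm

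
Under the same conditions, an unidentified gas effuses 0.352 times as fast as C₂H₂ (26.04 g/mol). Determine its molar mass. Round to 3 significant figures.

210 g/mol

From Graham's law, rate_X/rate_C₂H₂ = √(M_C₂H₂/M_X).
0.352 = √(26.04/M_X)
M_X = 26.04 / 0.352² = 26.04 / 0.1239 = 210 g/mol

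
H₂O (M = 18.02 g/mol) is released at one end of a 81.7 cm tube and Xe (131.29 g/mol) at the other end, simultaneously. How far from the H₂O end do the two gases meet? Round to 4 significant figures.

In equal time, each gas travels a distance ∝ its rate ∝ 1/√M, so d_H₂O/d_Xe = √(M_Xe/M_H₂O) = √(131.29/18.02) = 2.699.
With d_H₂O + d_Xe = 81.7 cm, d_Xe = 81.7/(1 + 2.699) = 22.09 cm.
d_H₂O = 81.7 − 22.09 = 59.61 cm.

59.61 cm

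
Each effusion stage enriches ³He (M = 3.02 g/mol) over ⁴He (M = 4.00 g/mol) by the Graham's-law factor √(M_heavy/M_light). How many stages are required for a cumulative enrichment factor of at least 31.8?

With α = √(4.00/3.02) per stage, ln α = ½ ln(1.32450) = 0.1405.
Need α^N ≥ 31.8 ⇒ N ≥ ln(31.8) / ln α = 3.459 / 0.1405 = 24.62.
Rounding up, N = 25 stages.

25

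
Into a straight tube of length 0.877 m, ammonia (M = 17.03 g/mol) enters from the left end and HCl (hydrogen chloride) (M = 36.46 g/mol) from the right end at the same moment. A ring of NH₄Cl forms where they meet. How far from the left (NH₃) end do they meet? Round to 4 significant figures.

0.5210 m

Graham's law gives d_NH₃/d_HCl = rate_NH₃/rate_HCl = √(M_HCl/M_NH₃) = √(36.46/17.03) = 1.463.
With d_NH₃ + d_HCl = 0.877 m, d_HCl = 0.877/(1 + 1.463) = 0.3560 m.
d_NH₃ = 0.877 − 0.3560 = 0.5210 m.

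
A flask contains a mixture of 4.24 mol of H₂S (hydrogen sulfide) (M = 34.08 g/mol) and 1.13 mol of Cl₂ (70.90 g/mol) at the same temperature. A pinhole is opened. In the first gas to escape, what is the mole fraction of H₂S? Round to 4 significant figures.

The effusion rate of species i is ∝ p_i/√M_i ∝ n_i/√M_i.
Mole fraction of H₂S in the effusate = (n_H₂S/√M_H₂S) / (n_H₂S/√M_H₂S + n_Cl₂/√M_Cl₂)
= (4.24/√34.08) / (4.24/√34.08 + 1.13/√70.90) = 0.7263/(0.7263 + 0.1342) = 0.8440.

0.8440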